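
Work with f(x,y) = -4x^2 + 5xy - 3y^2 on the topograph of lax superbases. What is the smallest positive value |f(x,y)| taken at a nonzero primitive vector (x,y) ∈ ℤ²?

translate: b→3 (≡-5 mod 8), so (4,-5,3)→(4,3,2)
flip: (4,3,2)→(2,-3,4)
translate: b→1 (≡-3 mod 4), so (2,-3,4)→(2,1,3)
reduced (well bottom): (2,1,3) with a≤c, −a<b≤a
well minimum |f| = |-2| = 2 (negative-definite)

2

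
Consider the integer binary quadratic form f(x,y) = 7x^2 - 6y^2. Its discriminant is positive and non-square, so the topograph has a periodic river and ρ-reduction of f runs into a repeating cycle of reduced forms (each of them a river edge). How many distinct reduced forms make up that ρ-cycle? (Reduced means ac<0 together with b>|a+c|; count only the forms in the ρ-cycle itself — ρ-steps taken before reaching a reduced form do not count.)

D = 168, ⌊√D⌋ = 12
descent: ρ → (-6,12,1)  [lands on river]
river: ρ → (1,12,-6)
ρ-cycle length = 2 (tail of 1 descent step not counted)

2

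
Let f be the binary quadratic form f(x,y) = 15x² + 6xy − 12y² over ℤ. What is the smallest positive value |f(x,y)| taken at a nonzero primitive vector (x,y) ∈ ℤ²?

river: ρ → (-12,18,9)
river: ρ → (9,18,-12)
river: ρ → (-12,6,15)
river: ρ → (15,24,-3)
river: ρ → (-3,24,15)
river: ρ → (15,6,-12)
closes: descent 0, river 6
min |a| on river = 3

3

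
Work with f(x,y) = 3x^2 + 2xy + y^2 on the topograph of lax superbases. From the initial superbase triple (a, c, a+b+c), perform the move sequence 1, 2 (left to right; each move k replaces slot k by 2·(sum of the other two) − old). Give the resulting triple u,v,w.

start (3,1,6) = (f(1,0),f(0,1),f(1,1))
replace slot 1: 2·(1+6) − 3 = 11 → (11,1,6)
replace slot 2: 2·(11+6) − 1 = 33 → (11,33,6)

11,33,6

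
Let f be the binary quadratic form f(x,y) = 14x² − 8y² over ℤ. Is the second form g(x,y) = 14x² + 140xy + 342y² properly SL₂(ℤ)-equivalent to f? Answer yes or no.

D₁ = 448, D₂ = 448
river cycle of f (length 4): (-8, 16, 6), (6, 20, -2), (-2, 20, 6), (6, 16, -8)
river cycle of g (length 4): (-8, 16, 6), (6, 20, -2), (-2, 20, 6), (6, 16, -8)
cycles coincide ⇒ equivalent

yes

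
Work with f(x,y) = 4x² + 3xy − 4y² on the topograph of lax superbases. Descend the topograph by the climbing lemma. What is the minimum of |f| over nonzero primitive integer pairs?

river: ρ → (-4,5,3)
river: ρ → (3,7,-2)
river: ρ → (-2,5,6)
river: ρ → (6,7,-1)
river: ρ → (-1,7,6)
river: ρ → (6,5,-2)
river: ρ → (-2,7,3)
river: ρ → (3,5,-4)
river: ρ → (-4,3,4)
river: ρ → (4,5,-3)
river: ρ → (-3,7,2)
river: ρ → (2,5,-6)
river: ρ → (-6,7,1)
river: ρ → (1,7,-6)
river: ρ → (-6,5,2)
river: ρ → (2,7,-3)
river: ρ → (-3,5,4)
river: ρ → (4,3,-4)
closes: descent 0, river 18
min |a| on river = 1

1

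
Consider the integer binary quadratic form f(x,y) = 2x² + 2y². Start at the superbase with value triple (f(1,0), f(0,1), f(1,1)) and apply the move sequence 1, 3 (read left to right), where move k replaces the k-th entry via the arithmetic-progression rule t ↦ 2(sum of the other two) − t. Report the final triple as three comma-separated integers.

start (2,2,4) = (f(1,0),f(0,1),f(1,1))
replace slot 1: 2·(2+4) − 2 = 10 → (10,2,4)
replace slot 3: 2·(10+2) − 4 = 20 → (10,2,20)

10,2,20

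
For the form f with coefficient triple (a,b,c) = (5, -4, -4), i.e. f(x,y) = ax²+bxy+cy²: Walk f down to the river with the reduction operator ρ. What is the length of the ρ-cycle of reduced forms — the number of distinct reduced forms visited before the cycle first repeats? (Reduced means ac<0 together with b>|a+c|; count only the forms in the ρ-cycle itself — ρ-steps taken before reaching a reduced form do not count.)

D = 96, ⌊√D⌋ = 9
descent: ρ → (-4,4,5)  [lands on river]
river: ρ → (5,6,-3)
river: ρ → (-3,6,5)
river: ρ → (5,4,-4)
ρ-cycle length = 4 (tail of 1 descent step not counted)

4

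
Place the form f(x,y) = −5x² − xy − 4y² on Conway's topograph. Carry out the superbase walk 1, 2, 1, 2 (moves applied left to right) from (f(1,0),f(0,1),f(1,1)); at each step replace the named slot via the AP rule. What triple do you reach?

start (-5,-4,-10) = (f(1,0),f(0,1),f(1,1))
replace slot 1: 2·((-4)+(-10)) − (-5) = -23 → (-23,-4,-10)
replace slot 2: 2·((-23)+(-10)) − (-4) = -62 → (-23,-62,-10)
replace slot 1: 2·((-62)+(-10)) − (-23) = -121 → (-121,-62,-10)
replace slot 2: 2·((-121)+(-10)) − (-62) = -200 → (-121,-200,-10)

-121,-200,-10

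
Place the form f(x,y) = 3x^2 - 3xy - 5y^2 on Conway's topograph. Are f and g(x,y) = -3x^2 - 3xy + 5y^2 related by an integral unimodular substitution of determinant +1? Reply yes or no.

D₁ = 69, D₂ = 69
river cycle of f (length 4): (-5, 3, 3), (3, 3, -5), (-5, 7, 1), (1, 7, -5)
river cycle of g (length 4): (5, 3, -3), (-3, 3, 5), (5, 7, -1), (-1, 7, 5)
cycles differ ⇒ inequivalent

no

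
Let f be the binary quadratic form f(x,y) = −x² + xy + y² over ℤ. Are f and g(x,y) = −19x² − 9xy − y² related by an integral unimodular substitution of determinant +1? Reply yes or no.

D₁ = 5, D₂ = 5
river cycle of f (length 2): (1, 1, -1), (-1, 1, 1)
river cycle of g (length 2): (-1, 1, 1), (1, 1, -1)
cycles coincide ⇒ equivalent

yes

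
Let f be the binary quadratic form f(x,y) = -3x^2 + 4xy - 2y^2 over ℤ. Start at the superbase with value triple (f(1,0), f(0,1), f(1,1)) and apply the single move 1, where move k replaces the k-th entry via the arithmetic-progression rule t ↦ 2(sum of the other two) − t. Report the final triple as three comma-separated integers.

start (-3,-2,-1) = (f(1,0),f(0,1),f(1,1))
replace slot 1: 2·((-2)+(-1)) − (-3) = -3 → (-3,-2,-1)

-3,-2,-1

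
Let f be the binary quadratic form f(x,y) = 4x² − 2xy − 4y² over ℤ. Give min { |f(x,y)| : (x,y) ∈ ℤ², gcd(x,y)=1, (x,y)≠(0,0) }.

descent: ρ → (-4,2,4)  [lands on river]
river: ρ → (4,6,-2)
river: ρ → (-2,6,4)
river: ρ → (4,2,-4)
river: ρ → (-4,6,2)
river: ρ → (2,6,-4)
closes: descent 1, river 6
min |a| on river = 2

2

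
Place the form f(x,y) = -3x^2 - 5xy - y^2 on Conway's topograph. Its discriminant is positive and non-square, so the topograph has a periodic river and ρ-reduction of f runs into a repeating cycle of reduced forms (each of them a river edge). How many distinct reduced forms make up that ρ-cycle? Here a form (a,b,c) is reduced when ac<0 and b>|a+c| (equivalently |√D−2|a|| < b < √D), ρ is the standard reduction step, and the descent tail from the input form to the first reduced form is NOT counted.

D = 13, ⌊√D⌋ = 3
descent: ρ → (-1,3,1)  [lands on river]
river: ρ → (1,3,-1)
ρ-cycle length = 2 (tail of 1 descent step not counted)

2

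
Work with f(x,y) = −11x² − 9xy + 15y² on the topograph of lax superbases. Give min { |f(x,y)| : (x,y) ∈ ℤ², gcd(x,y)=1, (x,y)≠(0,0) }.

descent: ρ → (15,9,-11)  [lands on river]
river: ρ → (-11,13,13)
river: ρ → (13,13,-11)
river: ρ → (-11,9,15)
river: ρ → (15,21,-5)
river: ρ → (-5,19,19)
river: ρ → (19,19,-5)
river: ρ → (-5,21,15)
closes: descent 1, river 8
min |a| on river = 5

5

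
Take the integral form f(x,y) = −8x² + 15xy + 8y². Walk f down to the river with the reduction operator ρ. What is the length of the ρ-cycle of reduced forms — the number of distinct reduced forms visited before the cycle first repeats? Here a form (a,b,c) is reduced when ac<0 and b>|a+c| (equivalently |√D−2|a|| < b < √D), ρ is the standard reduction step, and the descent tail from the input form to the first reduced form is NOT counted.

D = 481, ⌊√D⌋ = 21
river: ρ → (8,17,-6)
river: ρ → (-6,19,5)
river: ρ → (5,21,-2)
river: ρ → (-2,19,15)
river: ρ → (15,11,-6)
river: ρ → (-6,13,13)
river: ρ → (13,13,-6)
river: ρ → (-6,11,15)
river: ρ → (15,19,-2)
river: ρ → (-2,21,5)
river: ρ → (5,19,-6)
river: ρ → (-6,17,8)
river: ρ → (8,15,-8)
river: ρ → (-8,17,6)
river: ρ → (6,19,-5)
river: ρ → (-5,21,2)
river: ρ → (2,19,-15)
river: ρ → (-15,11,6)
river: ρ → (6,13,-13)
river: ρ → (-13,13,6)
river: ρ → (6,11,-15)
river: ρ → (-15,19,2)
river: ρ → (2,21,-5)
river: ρ → (-5,19,6)
river: ρ → (6,17,-8)
river: ρ → (-8,15,8)
ρ-cycle length = 26 (tail of 0 descent steps not counted)

26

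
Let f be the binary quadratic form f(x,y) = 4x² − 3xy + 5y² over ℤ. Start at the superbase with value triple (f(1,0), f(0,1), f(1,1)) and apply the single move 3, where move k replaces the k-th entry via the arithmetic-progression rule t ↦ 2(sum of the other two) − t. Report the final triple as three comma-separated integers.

start (4,5,6) = (f(1,0),f(0,1),f(1,1))
replace slot 3: 2·(4+5) − 6 = 12 → (4,5,12)

4,5,12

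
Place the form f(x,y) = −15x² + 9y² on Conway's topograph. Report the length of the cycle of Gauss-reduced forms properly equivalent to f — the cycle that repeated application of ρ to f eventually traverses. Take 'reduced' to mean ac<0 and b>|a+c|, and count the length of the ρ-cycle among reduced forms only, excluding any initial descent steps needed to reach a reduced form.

D = 540, ⌊√D⌋ = 23
descent: ρ → (9,18,-6)  [lands on river]
river: ρ → (-6,18,9)
ρ-cycle length = 2 (tail of 1 descent step not counted)

2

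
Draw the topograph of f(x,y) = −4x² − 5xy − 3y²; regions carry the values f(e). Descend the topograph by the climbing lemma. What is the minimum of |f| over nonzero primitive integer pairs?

translate: b→-3 (≡5 mod 8), so (4,5,3)→(4,-3,2)
flip: (4,-3,2)→(2,3,4)
translate: b→-1 (≡3 mod 4), so (2,3,4)→(2,-1,3)
reduced (well bottom): (2,-1,3) with a≤c, −a<b≤a
well minimum |f| = |-2| = 2 (negative-definite)

2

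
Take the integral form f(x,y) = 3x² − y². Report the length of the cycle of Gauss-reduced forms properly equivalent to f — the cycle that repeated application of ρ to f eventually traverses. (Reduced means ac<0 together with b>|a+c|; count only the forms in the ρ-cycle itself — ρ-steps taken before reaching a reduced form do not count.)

D = 12, ⌊√D⌋ = 3
descent: ρ → (-1,2,2)  [lands on river]
river: ρ → (2,2,-1)
ρ-cycle length = 2 (tail of 1 descent step not counted)

2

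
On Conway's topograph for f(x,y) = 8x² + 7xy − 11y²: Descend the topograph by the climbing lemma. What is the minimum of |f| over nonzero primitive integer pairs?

river: ρ → (-11,15,4)
river: ρ → (4,17,-7)
river: ρ → (-7,11,10)
river: ρ → (10,9,-8)
river: ρ → (-8,7,11)
river: ρ → (11,15,-4)
river: ρ → (-4,17,7)
river: ρ → (7,11,-10)
river: ρ → (-10,9,8)
river: ρ → (8,7,-11)
closes: descent 0, river 10
min |a| on river = 4

4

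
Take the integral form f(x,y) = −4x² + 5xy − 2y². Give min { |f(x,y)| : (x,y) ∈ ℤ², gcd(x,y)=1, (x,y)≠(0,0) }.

translate: b→3 (≡-5 mod 8), so (4,-5,2)→(4,3,1)
flip: (4,3,1)→(1,-3,4)
translate: b→1 (≡-3 mod 2), so (1,-3,4)→(1,1,2)
reduced (well bottom): (1,1,2) with a≤c, −a<b≤a
well minimum |f| = |-1| = 1 (negative-definite)

1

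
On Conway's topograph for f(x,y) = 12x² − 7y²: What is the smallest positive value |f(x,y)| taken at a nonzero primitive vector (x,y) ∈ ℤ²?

descent: ρ → (-7,14,5)  [lands on river]
river: ρ → (5,16,-4)
river: ρ → (-4,16,5)
river: ρ → (5,14,-7)
closes: descent 1, river 4
min |a| on river = 4

4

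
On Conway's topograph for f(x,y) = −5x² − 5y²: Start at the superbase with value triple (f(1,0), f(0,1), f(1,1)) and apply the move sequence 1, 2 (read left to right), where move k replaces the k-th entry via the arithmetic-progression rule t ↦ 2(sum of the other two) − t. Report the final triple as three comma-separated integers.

start (-5,-5,-10) = (f(1,0),f(0,1),f(1,1))
replace slot 1: 2·((-5)+(-10)) − (-5) = -25 → (-25,-5,-10)
replace slot 2: 2·((-25)+(-10)) − (-5) = -65 → (-25,-65,-10)

-25,-65,-10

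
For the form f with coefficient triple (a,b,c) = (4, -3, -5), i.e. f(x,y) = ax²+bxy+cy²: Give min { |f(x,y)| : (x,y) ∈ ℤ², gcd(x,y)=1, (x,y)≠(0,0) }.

descent: ρ → (-5,3,4)  [lands on river]
river: ρ → (4,5,-4)
river: ρ → (-4,3,5)
river: ρ → (5,7,-2)
river: ρ → (-2,9,1)
river: ρ → (1,9,-2)
river: ρ → (-2,7,5)
river: ρ → (5,3,-4)
river: ρ → (-4,5,4)
river: ρ → (4,3,-5)
river: ρ → (-5,7,2)
river: ρ → (2,9,-1)
river: ρ → (-1,9,2)
river: ρ → (2,7,-5)
closes: descent 1, river 14
min |a| on river = 1

1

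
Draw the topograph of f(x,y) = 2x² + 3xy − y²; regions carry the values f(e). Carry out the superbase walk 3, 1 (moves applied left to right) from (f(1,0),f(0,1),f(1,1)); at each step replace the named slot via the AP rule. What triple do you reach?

start (2,-1,4) = (f(1,0),f(0,1),f(1,1))
replace slot 3: 2·(2+(-1)) − 4 = -2 → (2,-1,-2)
replace slot 1: 2·((-1)+(-2)) − 2 = -8 → (-8,-1,-2)

-8,-1,-2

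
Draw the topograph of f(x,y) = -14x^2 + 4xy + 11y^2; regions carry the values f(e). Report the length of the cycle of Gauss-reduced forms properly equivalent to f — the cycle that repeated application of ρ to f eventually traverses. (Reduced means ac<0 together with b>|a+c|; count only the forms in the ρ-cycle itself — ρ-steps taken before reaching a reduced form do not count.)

D = 632, ⌊√D⌋ = 25
river: ρ → (11,18,-7)
river: ρ → (-7,24,2)
river: ρ → (2,24,-7)
river: ρ → (-7,18,11)
river: ρ → (11,4,-14)
river: ρ → (-14,24,1)
river: ρ → (1,24,-14)
river: ρ → (-14,4,11)
ρ-cycle length = 8 (tail of 0 descent steps not counted)

8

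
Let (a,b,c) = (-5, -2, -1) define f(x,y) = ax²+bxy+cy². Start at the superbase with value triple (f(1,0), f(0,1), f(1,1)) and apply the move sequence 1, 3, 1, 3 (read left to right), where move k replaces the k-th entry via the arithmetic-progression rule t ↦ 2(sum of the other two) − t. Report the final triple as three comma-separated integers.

start (-5,-1,-8) = (f(1,0),f(0,1),f(1,1))
replace slot 1: 2·((-1)+(-8)) − (-5) = -13 → (-13,-1,-8)
replace slot 3: 2·((-13)+(-1)) − (-8) = -20 → (-13,-1,-20)
replace slot 1: 2·((-1)+(-20)) − (-13) = -29 → (-29,-1,-20)
replace slot 3: 2·((-29)+(-1)) − (-20) = -40 → (-29,-1,-40)

-29,-1,-40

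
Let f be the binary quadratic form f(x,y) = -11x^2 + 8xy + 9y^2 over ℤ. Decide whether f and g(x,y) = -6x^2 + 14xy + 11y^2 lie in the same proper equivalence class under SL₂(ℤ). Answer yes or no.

D₁ = 460, D₂ = 460
river cycle of f (length 10): (9, 10, -10), (-10, 10, 9), (9, 8, -11), (-11, 14, 6), (6, 10, -15), (-15, 20, 1), (1, 20, -15), (-15, 10, 6), (6, 14, -11), (-11, 8, 9)
river cycle of g (length 10): (11, 8, -9), (-9, 10, 10), (10, 10, -9), (-9, 8, 11), (11, 14, -6), (-6, 10, 15), (15, 20, -1), (-1, 20, 15), (15, 10, -6), (-6, 14, 11)
cycles differ ⇒ inequivalent

no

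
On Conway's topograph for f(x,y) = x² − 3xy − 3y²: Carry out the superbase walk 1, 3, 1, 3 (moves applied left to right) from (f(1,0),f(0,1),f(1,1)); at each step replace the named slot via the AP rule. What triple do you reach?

start (1,-3,-5) = (f(1,0),f(0,1),f(1,1))
replace slot 1: 2·((-3)+(-5)) − 1 = -17 → (-17,-3,-5)
replace slot 3: 2·((-17)+(-3)) − (-5) = -35 → (-17,-3,-35)
replace slot 1: 2·((-3)+(-35)) − (-17) = -59 → (-59,-3,-35)
replace slot 3: 2·((-59)+(-3)) − (-35) = -89 → (-59,-3,-89)

-59,-3,-89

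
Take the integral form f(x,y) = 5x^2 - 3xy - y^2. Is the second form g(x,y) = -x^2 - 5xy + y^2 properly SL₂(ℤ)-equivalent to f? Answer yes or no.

D₁ = 29, D₂ = 29
river cycle of f (length 2): (-1, 5, 1), (1, 5, -1)
river cycle of g (length 2): (1, 5, -1), (-1, 5, 1)
cycles coincide ⇒ equivalent

yes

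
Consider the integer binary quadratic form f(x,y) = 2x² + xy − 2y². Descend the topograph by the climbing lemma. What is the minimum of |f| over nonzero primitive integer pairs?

river: ρ → (-2,3,1)
river: ρ → (1,3,-2)
river: ρ → (-2,1,2)
river: ρ → (2,3,-1)
river: ρ → (-1,3,2)
river: ρ → (2,1,-2)
closes: descent 0, river 6
min |a| on river = 1

1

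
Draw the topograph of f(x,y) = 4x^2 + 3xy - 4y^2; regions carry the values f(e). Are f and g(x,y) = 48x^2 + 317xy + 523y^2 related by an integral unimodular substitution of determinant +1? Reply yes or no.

D₁ = 73, D₂ = 73
river cycle of f (length 18): (-4, 5, 3), (3, 7, -2), (-2, 5, 6), (6, 7, -1), (-1, 7, 6), (6, 5, -2), (-2, 7, 3), (3, 5, -4), (-4, 3, 4), (4, 5, -3), … (8 more)
river cycle of g (length 18): (4, 3, -4), (-4, 5, 3), (3, 7, -2), (-2, 5, 6), (6, 7, -1), (-1, 7, 6), (6, 5, -2), (-2, 7, 3), (3, 5, -4), (-4, 3, 4), … (8 more)
cycles coincide ⇒ equivalent

yes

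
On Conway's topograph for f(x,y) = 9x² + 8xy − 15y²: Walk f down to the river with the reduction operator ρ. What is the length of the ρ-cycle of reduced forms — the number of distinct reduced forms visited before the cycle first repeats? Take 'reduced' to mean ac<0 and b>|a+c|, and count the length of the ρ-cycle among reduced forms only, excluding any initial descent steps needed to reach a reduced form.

D = 604, ⌊√D⌋ = 24
river: ρ → (-15,22,2)
river: ρ → (2,22,-15)
river: ρ → (-15,8,9)
river: ρ → (9,10,-14)
river: ρ → (-14,18,5)
river: ρ → (5,22,-6)
river: ρ → (-6,14,17)
river: ρ → (17,20,-3)
river: ρ → (-3,22,10)
river: ρ → (10,18,-7)
river: ρ → (-7,24,1)
river: ρ → (1,24,-7)
river: ρ → (-7,18,10)
river: ρ → (10,22,-3)
river: ρ → (-3,20,17)
river: ρ → (17,14,-6)
river: ρ → (-6,22,5)
river: ρ → (5,18,-14)
river: ρ → (-14,10,9)
river: ρ → (9,8,-15)
ρ-cycle length = 20 (tail of 0 descent steps not counted)

20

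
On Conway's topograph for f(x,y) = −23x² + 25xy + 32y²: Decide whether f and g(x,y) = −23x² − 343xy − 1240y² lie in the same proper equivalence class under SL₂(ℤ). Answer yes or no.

D₁ = 3569, D₂ = 3569
river cycle of f (length 16): (32, 39, -16), (-16, 57, 5), (5, 53, -38), (-38, 23, 20), (20, 57, -4), (-4, 55, 34), (34, 13, -25), (-25, 37, 22), (22, 51, -11), (-11, 59, 2), … (6 more)
river cycle of g (length 16): (-23, 25, 32), (32, 39, -16), (-16, 57, 5), (5, 53, -38), (-38, 23, 20), (20, 57, -4), (-4, 55, 34), (34, 13, -25), (-25, 37, 22), (22, 51, -11), … (6 more)
cycles coincide ⇒ equivalent

yes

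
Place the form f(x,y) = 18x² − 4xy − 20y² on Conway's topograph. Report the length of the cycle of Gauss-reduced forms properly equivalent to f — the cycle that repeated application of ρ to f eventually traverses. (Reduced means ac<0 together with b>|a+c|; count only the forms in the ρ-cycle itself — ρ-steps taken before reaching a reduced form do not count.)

D = 1456, ⌊√D⌋ = 38
descent: ρ → (-20,4,18)  [lands on river]
river: ρ → (18,32,-6)
river: ρ → (-6,28,28)
river: ρ → (28,28,-6)
river: ρ → (-6,32,18)
river: ρ → (18,4,-20)
river: ρ → (-20,36,2)
river: ρ → (2,36,-20)
ρ-cycle length = 8 (tail of 1 descent step not counted)

8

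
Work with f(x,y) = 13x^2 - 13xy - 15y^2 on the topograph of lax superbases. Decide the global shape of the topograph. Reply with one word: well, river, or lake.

D = b²−4ac = (-13)² − 4·13·(-15) = 949
D > 0 non-square ⇒ indefinite ⇒ periodic river

river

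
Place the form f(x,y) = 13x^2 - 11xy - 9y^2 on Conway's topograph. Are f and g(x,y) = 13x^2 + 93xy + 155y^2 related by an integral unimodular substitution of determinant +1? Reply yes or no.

D₁ = 589, D₂ = 589
river cycle of f (length 16): (-9, 11, 13), (13, 15, -7), (-7, 13, 15), (15, 17, -5), (-5, 23, 3), (3, 19, -19), (-19, 19, 3), (3, 23, -5), (-5, 17, 15), (15, 13, -7), … (6 more)
river cycle of g (length 16): (13, 15, -7), (-7, 13, 15), (15, 17, -5), (-5, 23, 3), (3, 19, -19), (-19, 19, 3), (3, 23, -5), (-5, 17, 15), (15, 13, -7), (-7, 15, 13), … (6 more)
cycles coincide ⇒ equivalent

yes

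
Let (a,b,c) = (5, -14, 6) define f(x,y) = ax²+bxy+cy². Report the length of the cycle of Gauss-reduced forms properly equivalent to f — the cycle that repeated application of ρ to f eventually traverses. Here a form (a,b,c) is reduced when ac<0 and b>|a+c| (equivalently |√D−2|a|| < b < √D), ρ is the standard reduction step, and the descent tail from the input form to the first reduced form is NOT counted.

D = 76, ⌊√D⌋ = 8
descent: ρ → (6,2,-3)
descent: ρ → (-3,4,5)  [lands on river]
river: ρ → (5,6,-2)
river: ρ → (-2,6,5)
river: ρ → (5,4,-3)
river: ρ → (-3,8,1)
river: ρ → (1,8,-3)
ρ-cycle length = 6 (tail of 2 descent steps not counted)

6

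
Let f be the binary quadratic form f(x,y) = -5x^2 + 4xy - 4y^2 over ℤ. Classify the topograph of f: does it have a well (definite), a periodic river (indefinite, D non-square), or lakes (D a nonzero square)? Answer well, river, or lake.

D = b²−4ac = 4² − 4·(-5)·(-4) = -64
D < 0 ⇒ definite ⇒ every region one sign ⇒ single well

well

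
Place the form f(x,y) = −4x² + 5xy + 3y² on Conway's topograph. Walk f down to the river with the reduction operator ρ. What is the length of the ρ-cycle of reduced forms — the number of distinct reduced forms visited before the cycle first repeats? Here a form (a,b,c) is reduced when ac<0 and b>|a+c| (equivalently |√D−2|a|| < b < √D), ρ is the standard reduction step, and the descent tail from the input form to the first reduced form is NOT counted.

D = 73, ⌊√D⌋ = 8
river: ρ → (3,7,-2)
river: ρ → (-2,5,6)
river: ρ → (6,7,-1)
river: ρ → (-1,7,6)
river: ρ → (6,5,-2)
river: ρ → (-2,7,3)
river: ρ → (3,5,-4)
river: ρ → (-4,3,4)
river: ρ → (4,5,-3)
river: ρ → (-3,7,2)
river: ρ → (2,5,-6)
river: ρ → (-6,7,1)
river: ρ → (1,7,-6)
river: ρ → (-6,5,2)
river: ρ → (2,7,-3)
river: ρ → (-3,5,4)
river: ρ → (4,3,-4)
river: ρ → (-4,5,3)
ρ-cycle length = 18 (tail of 0 descent steps not counted)

18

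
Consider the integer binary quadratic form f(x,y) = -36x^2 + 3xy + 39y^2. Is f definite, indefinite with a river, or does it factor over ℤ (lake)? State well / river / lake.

D = b²−4ac = 3² − 4·(-36)·39 = 5625
D = 75² is a perfect square ⇒ form factors over ℤ ⇒ lakes

lake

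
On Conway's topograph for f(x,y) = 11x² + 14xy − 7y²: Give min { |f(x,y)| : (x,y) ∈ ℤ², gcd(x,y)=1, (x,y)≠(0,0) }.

river: ρ → (-7,14,11)
river: ρ → (11,8,-10)
river: ρ → (-10,12,9)
river: ρ → (9,6,-13)
river: ρ → (-13,20,2)
river: ρ → (2,20,-13)
river: ρ → (-13,6,9)
river: ρ → (9,12,-10)
river: ρ → (-10,8,11)
river: ρ → (11,14,-7)
closes: descent 0, river 10
min |a| on river = 2

2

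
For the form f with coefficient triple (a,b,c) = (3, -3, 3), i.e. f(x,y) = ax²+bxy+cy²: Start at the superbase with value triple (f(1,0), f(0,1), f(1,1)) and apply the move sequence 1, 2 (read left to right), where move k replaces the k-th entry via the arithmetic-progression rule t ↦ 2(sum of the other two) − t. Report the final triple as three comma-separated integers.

start (3,3,3) = (f(1,0),f(0,1),f(1,1))
replace slot 1: 2·(3+3) − 3 = 9 → (9,3,3)
replace slot 2: 2·(9+3) − 3 = 21 → (9,21,3)

9,21,3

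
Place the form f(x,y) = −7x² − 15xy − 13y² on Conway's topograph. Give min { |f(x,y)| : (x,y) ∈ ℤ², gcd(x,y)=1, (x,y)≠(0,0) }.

translate: b→1 (≡15 mod 14), so (7,15,13)→(7,1,5)
flip: (7,1,5)→(5,-1,7)
reduced (well bottom): (5,-1,7) with a≤c, −a<b≤a
well minimum |f| = |-5| = 5 (negative-definite)

5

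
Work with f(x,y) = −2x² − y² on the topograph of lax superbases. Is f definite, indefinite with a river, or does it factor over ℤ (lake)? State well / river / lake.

D = b²−4ac = 0² − 4·(-2)·(-1) = -8
D < 0 ⇒ definite ⇒ every region one sign ⇒ single well

well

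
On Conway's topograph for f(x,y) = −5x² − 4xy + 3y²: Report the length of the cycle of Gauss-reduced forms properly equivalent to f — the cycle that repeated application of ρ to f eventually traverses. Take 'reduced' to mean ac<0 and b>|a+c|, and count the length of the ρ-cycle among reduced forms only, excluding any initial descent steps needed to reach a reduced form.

D = 76, ⌊√D⌋ = 8
descent: ρ → (3,4,-5)  [lands on river]
river: ρ → (-5,6,2)
river: ρ → (2,6,-5)
river: ρ → (-5,4,3)
river: ρ → (3,8,-1)
river: ρ → (-1,8,3)
ρ-cycle length = 6 (tail of 1 descent step not counted)

6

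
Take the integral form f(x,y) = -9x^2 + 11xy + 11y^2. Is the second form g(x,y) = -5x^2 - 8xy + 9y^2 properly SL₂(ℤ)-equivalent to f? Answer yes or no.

D₁ = 517, D₂ = 244
discriminants differ ⇒ not SL₂(ℤ)-equivalent

no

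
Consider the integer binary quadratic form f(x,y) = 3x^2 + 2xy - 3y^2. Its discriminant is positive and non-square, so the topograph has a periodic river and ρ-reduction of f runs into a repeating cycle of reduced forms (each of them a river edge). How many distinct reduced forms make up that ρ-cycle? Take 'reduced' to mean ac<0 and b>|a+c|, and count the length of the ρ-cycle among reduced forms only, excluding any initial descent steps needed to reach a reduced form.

D = 40, ⌊√D⌋ = 6
river: ρ → (-3,4,2)
river: ρ → (2,4,-3)
river: ρ → (-3,2,3)
river: ρ → (3,4,-2)
river: ρ → (-2,4,3)
river: ρ → (3,2,-3)
ρ-cycle length = 6 (tail of 0 descent steps not counted)

6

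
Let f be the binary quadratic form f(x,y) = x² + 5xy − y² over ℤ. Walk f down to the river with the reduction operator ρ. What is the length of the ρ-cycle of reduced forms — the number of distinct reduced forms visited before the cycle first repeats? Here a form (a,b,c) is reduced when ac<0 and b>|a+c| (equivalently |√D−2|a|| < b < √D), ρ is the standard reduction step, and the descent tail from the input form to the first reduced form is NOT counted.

D = 29, ⌊√D⌋ = 5
river: ρ → (-1,5,1)
river: ρ → (1,5,-1)
ρ-cycle length = 2 (tail of 0 descent steps not counted)

2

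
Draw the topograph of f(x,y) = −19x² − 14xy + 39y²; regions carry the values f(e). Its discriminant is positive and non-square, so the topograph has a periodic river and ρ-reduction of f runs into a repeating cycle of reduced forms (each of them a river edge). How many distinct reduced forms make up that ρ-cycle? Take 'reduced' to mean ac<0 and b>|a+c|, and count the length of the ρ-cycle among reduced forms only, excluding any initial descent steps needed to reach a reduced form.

D = 3160, ⌊√D⌋ = 56
descent: ρ → (39,14,-19)
descent: ρ → (-19,24,34)  [lands on river]
river: ρ → (34,44,-9)
river: ρ → (-9,46,29)
river: ρ → (29,12,-26)
river: ρ → (-26,40,15)
river: ρ → (15,50,-11)
river: ρ → (-11,38,39)
river: ρ → (39,40,-10)
river: ρ → (-10,40,39)
river: ρ → (39,38,-11)
river: ρ → (-11,50,15)
river: ρ → (15,40,-26)
river: ρ → (-26,12,29)
river: ρ → (29,46,-9)
river: ρ → (-9,44,34)
river: ρ → (34,24,-19)
river: ρ → (-19,52,6)
river: ρ → (6,56,-1)
river: ρ → (-1,56,6)
river: ρ → (6,52,-19)
ρ-cycle length = 20 (tail of 2 descent steps not counted)

20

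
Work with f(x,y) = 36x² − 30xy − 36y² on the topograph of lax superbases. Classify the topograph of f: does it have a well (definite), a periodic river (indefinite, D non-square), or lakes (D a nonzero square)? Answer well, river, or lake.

D = b²−4ac = (-30)² − 4·36·(-36) = 6084
D = 78² is a perfect square ⇒ form factors over ℤ ⇒ lakes

lake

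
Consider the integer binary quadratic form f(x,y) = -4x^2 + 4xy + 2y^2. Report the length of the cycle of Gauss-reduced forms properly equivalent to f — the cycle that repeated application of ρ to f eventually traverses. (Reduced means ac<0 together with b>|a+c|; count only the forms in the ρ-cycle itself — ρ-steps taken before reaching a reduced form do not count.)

D = 48, ⌊√D⌋ = 6
river: ρ → (2,4,-4)
river: ρ → (-4,4,2)
ρ-cycle length = 2 (tail of 0 descent steps not counted)

2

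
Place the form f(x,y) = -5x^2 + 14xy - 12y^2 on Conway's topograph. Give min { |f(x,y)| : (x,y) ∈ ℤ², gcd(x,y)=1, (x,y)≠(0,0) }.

translate: b→-4 (≡-14 mod 10), so (5,-14,12)→(5,-4,3)
flip: (5,-4,3)→(3,4,5)
translate: b→-2 (≡4 mod 6), so (3,4,5)→(3,-2,4)
reduced (well bottom): (3,-2,4) with a≤c, −a<b≤a
well minimum |f| = |-3| = 3 (negative-definite)

3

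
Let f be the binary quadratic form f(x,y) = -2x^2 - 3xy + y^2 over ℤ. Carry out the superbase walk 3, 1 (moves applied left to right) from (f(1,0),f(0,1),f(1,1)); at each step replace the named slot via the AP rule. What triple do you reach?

start (-2,1,-4) = (f(1,0),f(0,1),f(1,1))
replace slot 3: 2·((-2)+1) − (-4) = 2 → (-2,1,2)
replace slot 1: 2·(1+2) − (-2) = 8 → (8,1,2)

8,1,2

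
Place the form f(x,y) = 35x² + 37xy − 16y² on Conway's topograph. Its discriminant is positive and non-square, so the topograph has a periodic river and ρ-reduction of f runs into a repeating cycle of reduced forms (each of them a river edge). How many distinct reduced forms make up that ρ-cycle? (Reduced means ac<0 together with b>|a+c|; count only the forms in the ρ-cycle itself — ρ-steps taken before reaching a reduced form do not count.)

D = 3609, ⌊√D⌋ = 60
river: ρ → (-16,59,2)
river: ρ → (2,57,-45)
river: ρ → (-45,33,14)
river: ρ → (14,51,-18)
river: ρ → (-18,57,5)
river: ρ → (5,53,-40)
river: ρ → (-40,27,18)
river: ρ → (18,45,-22)
river: ρ → (-22,43,20)
river: ρ → (20,37,-28)
river: ρ → (-28,19,29)
river: ρ → (29,39,-18)
river: ρ → (-18,33,35)
river: ρ → (35,37,-16)
ρ-cycle length = 14 (tail of 0 descent steps not counted)

14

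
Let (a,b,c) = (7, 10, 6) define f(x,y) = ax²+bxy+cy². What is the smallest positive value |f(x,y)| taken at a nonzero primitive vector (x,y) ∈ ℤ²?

translate: b→-4 (≡10 mod 14), so (7,10,6)→(7,-4,3)
flip: (7,-4,3)→(3,4,7)
translate: b→-2 (≡4 mod 6), so (3,4,7)→(3,-2,6)
reduced (well bottom): (3,-2,6) with a≤c, −a<b≤a
well minimum = a = 3

3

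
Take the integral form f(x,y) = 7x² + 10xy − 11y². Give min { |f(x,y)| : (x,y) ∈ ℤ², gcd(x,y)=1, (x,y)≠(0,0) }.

river: ρ → (-11,12,6)
river: ρ → (6,12,-11)
river: ρ → (-11,10,7)
river: ρ → (7,18,-3)
river: ρ → (-3,18,7)
river: ρ → (7,10,-11)
closes: descent 0, river 6
min |a| on river = 3

3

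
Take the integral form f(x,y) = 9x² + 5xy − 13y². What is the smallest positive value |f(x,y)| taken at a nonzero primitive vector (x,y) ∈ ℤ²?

river: ρ → (-13,21,1)
river: ρ → (1,21,-13)
river: ρ → (-13,5,9)
river: ρ → (9,13,-9)
river: ρ → (-9,5,13)
river: ρ → (13,21,-1)
river: ρ → (-1,21,13)
river: ρ → (13,5,-9)
river: ρ → (-9,13,9)
river: ρ → (9,5,-13)
closes: descent 0, river 10
min |a| on river = 1

1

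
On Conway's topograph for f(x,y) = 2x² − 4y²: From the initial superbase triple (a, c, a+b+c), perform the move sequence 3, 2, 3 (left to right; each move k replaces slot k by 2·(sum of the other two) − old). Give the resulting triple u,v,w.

start (2,-4,-2) = (f(1,0),f(0,1),f(1,1))
replace slot 3: 2·(2+(-4)) − (-2) = -2 → (2,-4,-2)
replace slot 2: 2·(2+(-2)) − (-4) = 4 → (2,4,-2)
replace slot 3: 2·(2+4) − (-2) = 14 → (2,4,14)

2,4,14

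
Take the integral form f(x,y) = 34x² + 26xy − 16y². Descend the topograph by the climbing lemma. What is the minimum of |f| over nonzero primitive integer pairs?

river: ρ → (-16,38,22)
river: ρ → (22,50,-4)
river: ρ → (-4,46,46)
river: ρ → (46,46,-4)
river: ρ → (-4,50,22)
river: ρ → (22,38,-16)
river: ρ → (-16,26,34)
river: ρ → (34,42,-8)
river: ρ → (-8,38,44)
river: ρ → (44,50,-2)
river: ρ → (-2,50,44)
river: ρ → (44,38,-8)
river: ρ → (-8,42,34)
river: ρ → (34,26,-16)
closes: descent 0, river 14
min |a| on river = 2

2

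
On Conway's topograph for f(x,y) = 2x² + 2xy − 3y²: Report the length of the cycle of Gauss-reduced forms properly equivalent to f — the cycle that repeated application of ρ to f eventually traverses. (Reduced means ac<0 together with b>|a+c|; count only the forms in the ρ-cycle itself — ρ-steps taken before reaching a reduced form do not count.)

D = 28, ⌊√D⌋ = 5
river: ρ → (-3,4,1)
river: ρ → (1,4,-3)
river: ρ → (-3,2,2)
river: ρ → (2,2,-3)
ρ-cycle length = 4 (tail of 0 descent steps not counted)

4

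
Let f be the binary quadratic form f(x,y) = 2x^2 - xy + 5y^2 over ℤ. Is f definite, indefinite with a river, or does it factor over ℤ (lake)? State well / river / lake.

D = b²−4ac = (-1)² − 4·2·5 = -39
D < 0 ⇒ definite ⇒ every region one sign ⇒ single well

well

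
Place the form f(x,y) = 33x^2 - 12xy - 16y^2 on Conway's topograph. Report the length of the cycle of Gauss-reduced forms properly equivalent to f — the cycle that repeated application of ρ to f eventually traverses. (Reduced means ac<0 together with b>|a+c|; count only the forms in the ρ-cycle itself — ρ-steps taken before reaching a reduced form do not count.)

D = 2256, ⌊√D⌋ = 47
descent: ρ → (-16,44,5)  [lands on river]
river: ρ → (5,46,-7)
river: ρ → (-7,38,29)
river: ρ → (29,20,-16)
ρ-cycle length = 4 (tail of 1 descent step not counted)

4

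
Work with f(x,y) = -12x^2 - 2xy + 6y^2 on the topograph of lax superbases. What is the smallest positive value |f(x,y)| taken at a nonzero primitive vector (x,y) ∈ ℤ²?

descent: ρ → (6,14,-4)  [lands on river]
river: ρ → (-4,10,12)
river: ρ → (12,14,-2)
river: ρ → (-2,14,12)
river: ρ → (12,10,-4)
river: ρ → (-4,14,6)
river: ρ → (6,10,-8)
river: ρ → (-8,6,8)
river: ρ → (8,10,-6)
river: ρ → (-6,14,4)
river: ρ → (4,10,-12)
river: ρ → (-12,14,2)
river: ρ → (2,14,-12)
river: ρ → (-12,10,4)
river: ρ → (4,14,-6)
river: ρ → (-6,10,8)
river: ρ → (8,6,-8)
river: ρ → (-8,10,6)
closes: descent 1, river 18
min |a| on river = 2

2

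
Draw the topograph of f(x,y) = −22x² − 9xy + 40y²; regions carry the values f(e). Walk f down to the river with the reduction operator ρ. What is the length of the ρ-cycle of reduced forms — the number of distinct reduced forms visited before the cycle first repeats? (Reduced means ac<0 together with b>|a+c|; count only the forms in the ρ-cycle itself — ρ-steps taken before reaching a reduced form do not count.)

D = 3601, ⌊√D⌋ = 60
descent: ρ → (40,9,-22)
descent: ρ → (-22,35,27)  [lands on river]
river: ρ → (27,19,-30)
river: ρ → (-30,41,16)
river: ρ → (16,55,-9)
river: ρ → (-9,53,22)
river: ρ → (22,35,-27)
river: ρ → (-27,19,30)
river: ρ → (30,41,-16)
river: ρ → (-16,55,9)
river: ρ → (9,53,-22)
ρ-cycle length = 10 (tail of 2 descent steps not counted)

10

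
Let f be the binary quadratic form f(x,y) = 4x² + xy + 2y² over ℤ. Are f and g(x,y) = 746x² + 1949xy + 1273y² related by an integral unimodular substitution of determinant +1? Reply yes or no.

D₁ = -31, D₂ = -31
f: flip: (4,1,2)→(2,-1,4)
f: reduced (well bottom): (2,-1,4) with a≤c, −a<b≤a
g: translate: b→457 (≡1949 mod 1492), so (746,1949,1273)→(746,457,70)
g: flip: (746,457,70)→(70,-457,746)
g: translate: b→-37 (≡-457 mod 140), so (70,-457,746)→(70,-37,5)
g: flip: (70,-37,5)→(5,37,70)
g: translate: b→-3 (≡37 mod 10), so (5,37,70)→(5,-3,2)
g: flip: (5,-3,2)→(2,3,5)
g: translate: b→-1 (≡3 mod 4), so (2,3,5)→(2,-1,4)
g: reduced (well bottom): (2,-1,4) with a≤c, −a<b≤a
reduced forms (2, -1, 4) vs (2, -1, 4) ⇒ equivalent

yes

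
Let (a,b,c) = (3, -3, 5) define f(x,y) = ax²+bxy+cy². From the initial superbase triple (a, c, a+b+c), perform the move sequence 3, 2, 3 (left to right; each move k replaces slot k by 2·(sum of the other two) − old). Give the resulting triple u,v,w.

start (3,5,5) = (f(1,0),f(0,1),f(1,1))
replace slot 3: 2·(3+5) − 5 = 11 → (3,5,11)
replace slot 2: 2·(3+11) − 5 = 23 → (3,23,11)
replace slot 3: 2·(3+23) − 11 = 41 → (3,23,41)

3,23,41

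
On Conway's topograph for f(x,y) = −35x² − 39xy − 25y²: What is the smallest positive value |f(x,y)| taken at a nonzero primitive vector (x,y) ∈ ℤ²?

translate: b→-31 (≡39 mod 70), so (35,39,25)→(35,-31,21)
flip: (35,-31,21)→(21,31,35)
translate: b→-11 (≡31 mod 42), so (21,31,35)→(21,-11,25)
reduced (well bottom): (21,-11,25) with a≤c, −a<b≤a
well minimum |f| = |-21| = 21 (negative-definite)

21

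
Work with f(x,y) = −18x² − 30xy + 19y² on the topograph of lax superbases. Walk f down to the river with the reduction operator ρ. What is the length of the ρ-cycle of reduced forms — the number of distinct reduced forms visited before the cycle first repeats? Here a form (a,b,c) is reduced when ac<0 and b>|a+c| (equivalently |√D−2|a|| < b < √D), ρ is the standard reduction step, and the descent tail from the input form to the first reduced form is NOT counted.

D = 2268, ⌊√D⌋ = 47
descent: ρ → (19,30,-18)  [lands on river]
river: ρ → (-18,42,7)
river: ρ → (7,42,-18)
river: ρ → (-18,30,19)
river: ρ → (19,46,-2)
river: ρ → (-2,46,19)
ρ-cycle length = 6 (tail of 1 descent step not counted)

6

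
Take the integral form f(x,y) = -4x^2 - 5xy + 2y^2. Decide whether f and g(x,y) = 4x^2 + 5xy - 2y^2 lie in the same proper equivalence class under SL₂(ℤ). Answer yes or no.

D₁ = 57, D₂ = 57
river cycle of f (length 6): (2, 5, -4), (-4, 3, 3), (3, 3, -4), (-4, 5, 2), (2, 7, -1), (-1, 7, 2)
river cycle of g (length 6): (-2, 7, 1), (1, 7, -2), (-2, 5, 4), (4, 3, -3), (-3, 3, 4), (4, 5, -2)
cycles differ ⇒ inequivalent

no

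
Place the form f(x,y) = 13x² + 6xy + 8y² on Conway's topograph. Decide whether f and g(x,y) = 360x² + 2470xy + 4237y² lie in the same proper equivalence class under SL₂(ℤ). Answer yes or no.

D₁ = -380, D₂ = -380
f: flip: (13,6,8)→(8,-6,13)
f: reduced (well bottom): (8,-6,13) with a≤c, −a<b≤a
g: translate: b→310 (≡2470 mod 720), so (360,2470,4237)→(360,310,67)
g: flip: (360,310,67)→(67,-310,360)
g: translate: b→-42 (≡-310 mod 134), so (67,-310,360)→(67,-42,8)
g: flip: (67,-42,8)→(8,42,67)
g: translate: b→-6 (≡42 mod 16), so (8,42,67)→(8,-6,13)
g: reduced (well bottom): (8,-6,13) with a≤c, −a<b≤a
reduced forms (8, -6, 13) vs (8, -6, 13) ⇒ equivalent

yes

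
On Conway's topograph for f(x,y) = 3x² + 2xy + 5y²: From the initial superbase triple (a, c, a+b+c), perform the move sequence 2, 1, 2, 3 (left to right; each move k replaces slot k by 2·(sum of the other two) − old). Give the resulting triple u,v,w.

start (3,5,10) = (f(1,0),f(0,1),f(1,1))
replace slot 2: 2·(3+10) − 5 = 21 → (3,21,10)
replace slot 1: 2·(21+10) − 3 = 59 → (59,21,10)
replace slot 2: 2·(59+10) − 21 = 117 → (59,117,10)
replace slot 3: 2·(59+117) − 10 = 342 → (59,117,342)

59,117,342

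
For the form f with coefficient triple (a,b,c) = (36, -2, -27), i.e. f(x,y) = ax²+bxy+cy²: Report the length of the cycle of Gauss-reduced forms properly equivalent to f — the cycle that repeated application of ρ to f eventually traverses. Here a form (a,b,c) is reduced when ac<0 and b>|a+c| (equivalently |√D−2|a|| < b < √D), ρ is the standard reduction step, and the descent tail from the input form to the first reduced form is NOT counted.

D = 3892, ⌊√D⌋ = 62
descent: ρ → (-27,56,7)  [lands on river]
river: ρ → (7,56,-27)
river: ρ → (-27,52,11)
river: ρ → (11,58,-12)
river: ρ → (-12,62,1)
river: ρ → (1,62,-12)
river: ρ → (-12,58,11)
river: ρ → (11,52,-27)
ρ-cycle length = 8 (tail of 1 descent step not counted)

8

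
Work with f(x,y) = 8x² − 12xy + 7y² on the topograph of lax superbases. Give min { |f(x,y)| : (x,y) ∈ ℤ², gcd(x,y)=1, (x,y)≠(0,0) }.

translate: b→4 (≡-12 mod 16), so (8,-12,7)→(8,4,3)
flip: (8,4,3)→(3,-4,8)
translate: b→2 (≡-4 mod 6), so (3,-4,8)→(3,2,7)
reduced (well bottom): (3,2,7) with a≤c, −a<b≤a
well minimum = a = 3

3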